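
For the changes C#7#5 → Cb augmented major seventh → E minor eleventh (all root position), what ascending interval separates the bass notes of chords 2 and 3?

augmented 3rd

The roots are Cb and E.
Cb up to E is 5 semitones, a half step wider than a major third, so the interval is augmented.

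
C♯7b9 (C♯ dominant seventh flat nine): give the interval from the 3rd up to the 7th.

diminished 5th

Spelling the chord: C♯, E♯, G♯, B, D.
So we need the interval from E♯ up to B.
E♯ up to B is 6 semitones, a half step narrower than a perfect fifth, so the interval is diminished.
This 3–7 tritone is the characteristic tension at the heart of the dominant sound.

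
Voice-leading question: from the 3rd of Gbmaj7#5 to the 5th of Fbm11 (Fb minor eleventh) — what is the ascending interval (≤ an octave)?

minor 2nd

The 3rd of Gbmaj7#5 is Bb; the 5th of Fbm11 (Fb minor eleventh) is Cb.
2 letter names make it a second; at 1 semitone (a half step narrower than major) the quality is minor.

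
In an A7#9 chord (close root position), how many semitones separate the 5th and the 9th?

8

A7#9 (A dominant seventh sharp nine) is spelled A C♯ E G B♯.
E to B♯ is an augmented fifth: 8 semitones.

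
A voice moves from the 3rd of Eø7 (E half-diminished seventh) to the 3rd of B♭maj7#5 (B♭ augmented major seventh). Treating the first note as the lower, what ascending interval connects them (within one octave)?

P5

Eø7 (E half-diminished seventh) has G as its 3rd, and B♭maj7#5 (B♭ augmented major seventh) has D as its 3rd.
From G to D is 7 semitones, exactly the perfect fifth.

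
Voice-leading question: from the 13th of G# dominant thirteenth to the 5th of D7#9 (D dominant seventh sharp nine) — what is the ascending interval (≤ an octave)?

diminished fourth

G# dominant thirteenth has E# as its 13th, and D7#9 (D dominant seventh sharp nine) has A as its 5th.
E# up to A is 4 semitones, a half step narrower than a perfect fourth, so the interval is diminished.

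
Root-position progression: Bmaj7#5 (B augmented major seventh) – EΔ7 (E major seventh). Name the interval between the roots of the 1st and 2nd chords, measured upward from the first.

perfect 4th

The roots are B and E.
B up to E spans 4 letter names and 5 semitones — a perfect fourth.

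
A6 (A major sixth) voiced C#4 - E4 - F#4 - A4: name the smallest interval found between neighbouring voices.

major second

Adjacent intervals: C#4→E4 = minor third; E4→F#4 = major second; F#4→A4 = minor third.
The smallest is E4 to F#4, a major second (2 semitones).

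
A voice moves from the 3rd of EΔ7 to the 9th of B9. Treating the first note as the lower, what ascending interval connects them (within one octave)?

P4

EΔ7 has G# as its 3rd, and B9 has C# as its 9th.
G# up to C# spans 4 letter names and 5 semitones — a perfect fourth.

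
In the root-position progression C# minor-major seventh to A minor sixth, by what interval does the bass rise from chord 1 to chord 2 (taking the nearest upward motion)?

The roots are C# and A.
From C# to A: 8 semitones over a sixth = minor.

minor sixth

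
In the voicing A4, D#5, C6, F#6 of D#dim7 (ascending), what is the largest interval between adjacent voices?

Adjacent intervals: A4→D#5 = augmented fourth; D#5→C6 = diminished seventh; C6→F#6 = augmented fourth.
The largest is D#5 to C6, a diminished seventh (9 semitones).

diminished 7th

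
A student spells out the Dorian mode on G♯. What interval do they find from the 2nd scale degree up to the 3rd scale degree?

Spelling the Dorian mode on G♯: G♯ A♯ B C♯ D♯ E♯ F♯.
The 2nd scale degree is A♯ and the 3rd scale degree is B.
From A♯ to B: 1 semitone over a second = minor.

m2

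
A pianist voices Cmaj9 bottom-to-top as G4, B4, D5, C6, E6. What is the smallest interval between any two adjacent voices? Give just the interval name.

Adjacent intervals: G4→B4 = major third; B4→D5 = minor third; D5→C6 = minor seventh; C6→E6 = major third.
The smallest is B4 to D5, a minor third (3 semitones).

minor third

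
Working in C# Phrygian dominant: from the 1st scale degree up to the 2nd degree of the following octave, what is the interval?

Spelling C# Phrygian dominant: C# D E# F# G# A B.
1st scale degree = C#; scale degree 2 (up an octave) = D.
9 letter names make it a ninth; at 13 semitones (a half step narrower than major) the quality is minor.

m9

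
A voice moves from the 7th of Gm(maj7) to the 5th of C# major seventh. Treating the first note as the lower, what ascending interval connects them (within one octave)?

The 7th of Gm(maj7) is F#; the 5th of C# major seventh is G#.
From F# to G# is 2 semitones, exactly the major second.

major second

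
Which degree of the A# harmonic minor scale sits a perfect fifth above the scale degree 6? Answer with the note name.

C#

The scale is A# B# C# D# E# F# G##.
The scale degree 6 is F#; a perfect fifth above that is C# — scale degree 3.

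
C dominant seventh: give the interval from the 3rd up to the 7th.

The chord tones of C dominant seventh are C–E–G–Bb.
The 3rd is E and the 7th is Bb.
From E to Bb: 6 semitones over a fifth = diminished.
That tritone between 3rd and 7th is what gives the dominant seventh its pull toward resolution.

diminished 5th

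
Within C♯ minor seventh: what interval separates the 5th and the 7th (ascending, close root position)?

The chord tones of C♯ minor seventh are C♯–E–G♯–B.
5th = G♯; 7th = B.
3 letter names make it a third; at 3 semitones (a half step narrower than major) the quality is minor.

minor 3rd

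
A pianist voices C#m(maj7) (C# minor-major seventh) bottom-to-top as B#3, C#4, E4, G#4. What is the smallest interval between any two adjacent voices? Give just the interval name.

Adjacent intervals: B#3→C#4 = minor second; C#4→E4 = minor third; E4→G#4 = major third.
The smallest is B#3 to C#4, a minor second (1 semitone).

minor second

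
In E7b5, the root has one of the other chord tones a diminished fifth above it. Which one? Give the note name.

Bb

The chord tones of E7b5 are E–G♯–B♭–D.
The root is E. A diminished fifth above E is B♭.
B♭ is the chord's 5th.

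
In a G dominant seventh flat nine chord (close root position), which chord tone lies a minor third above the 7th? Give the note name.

Ab

G7b9: G B D F A♭.
The 7th is F. A minor third above F is A♭.
A♭ is the chord's 9th.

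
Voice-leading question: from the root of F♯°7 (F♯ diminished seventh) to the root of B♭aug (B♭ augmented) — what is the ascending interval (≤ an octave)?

diminished fourth

F♯°7 (F♯ diminished seventh) has F♯ as its root, and B♭aug (B♭ augmented) has B♭ as its root.
F♯ up to B♭ is 4 semitones, a half step narrower than a perfect fourth, so the interval is diminished.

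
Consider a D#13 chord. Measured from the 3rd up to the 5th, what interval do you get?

Spelling the chord: D#–F##–A#–C#–E#–B#.
The 3rd is F## and the 5th is A#.
3 letter names make it a third; at 3 semitones (a half step narrower than major) the quality is minor.

minor third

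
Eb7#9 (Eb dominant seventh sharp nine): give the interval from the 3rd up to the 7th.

Spelling the chord: Eb G Bb Db F#.
3rd = G; 7th = Db.
From G to Db: 6 semitones over a fifth = diminished.
This 3–7 tritone is the characteristic tension at the heart of the dominant sound.

diminished fifth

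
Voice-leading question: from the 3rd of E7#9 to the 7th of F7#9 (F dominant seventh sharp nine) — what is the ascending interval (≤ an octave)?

The 3rd of E7#9 is G#; the 7th of F7#9 (F dominant seventh sharp nine) is Eb.
From G# to Eb: 7 semitones over a sixth = diminished.

diminished sixth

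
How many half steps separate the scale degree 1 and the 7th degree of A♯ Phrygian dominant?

The scale is A♯ B C𝄪 D♯ E♯ F♯ G♯.
A♯ up to G♯ is a minor seventh — 10 semitones.

10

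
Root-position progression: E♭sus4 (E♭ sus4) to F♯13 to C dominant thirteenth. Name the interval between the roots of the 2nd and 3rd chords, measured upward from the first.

d5

The roots are F♯ and C.
5 letter names make it a fifth; at 6 semitones (a half step narrower than perfect) the quality is diminished.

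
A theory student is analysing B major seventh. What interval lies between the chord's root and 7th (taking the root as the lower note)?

Spelling the chord: B–D#–F#–A#.
That puts B below A#.
From B to A# is 11 semitones, exactly the major seventh.

major 7th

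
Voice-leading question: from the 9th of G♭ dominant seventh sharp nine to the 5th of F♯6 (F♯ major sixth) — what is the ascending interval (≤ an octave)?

The 9th of G♭ dominant seventh sharp nine is A; the 5th of F♯6 (F♯ major sixth) is C♯.
Counting 3 letters and 4 half steps from A gives a major third.

major third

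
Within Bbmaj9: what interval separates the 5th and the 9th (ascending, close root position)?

perfect fifth

Bbmaj9: Bb D F A C.
5th = F; 9th = C.
F up to C spans 5 letter names and 7 semitones — a perfect fifth.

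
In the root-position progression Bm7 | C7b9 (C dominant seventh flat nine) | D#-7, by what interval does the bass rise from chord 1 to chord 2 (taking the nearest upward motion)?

minor 2nd

The roots are B and C.
From B to C: 1 semitone over a second = minor.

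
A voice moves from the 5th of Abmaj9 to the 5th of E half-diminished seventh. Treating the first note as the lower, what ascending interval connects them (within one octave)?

perfect 5th

The 5th of Abmaj9 is Eb; the 5th of E half-diminished seventh is Bb.
From Eb to Bb is 7 semitones, exactly the perfect fifth.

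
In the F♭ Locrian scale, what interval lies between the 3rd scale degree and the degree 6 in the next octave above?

perfect eleventh

The scale runs F♭ G𝄫 A𝄫 B𝄫 C𝄫 D𝄫 E𝄫.
That puts A𝄫 below D𝄫.
From A𝄫 to D𝄫 is 17 semitones, exactly the perfect eleventh.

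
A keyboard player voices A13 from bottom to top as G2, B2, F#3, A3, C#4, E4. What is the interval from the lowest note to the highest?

The outer voices are G2 and E4.
From G to E is 21 semitones, exactly the major thirteenth.

major thirteenth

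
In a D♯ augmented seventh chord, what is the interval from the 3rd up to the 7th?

diminished fifth

D♯ augmented seventh is spelled D♯–F𝄪–A𝄪–C♯.
So we need the interval from F𝄪 up to C♯.
5 letter names make it a fifth; at 6 semitones (a half step narrower than perfect) the quality is diminished.
This 3–7 tritone is the characteristic tension at the heart of the dominant sound.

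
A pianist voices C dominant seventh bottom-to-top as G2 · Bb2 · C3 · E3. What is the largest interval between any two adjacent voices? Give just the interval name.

major third

Adjacent intervals: G2→Bb2 = minor third; Bb2→C3 = major second; C3→E3 = major third.
The largest is C3 to E3, a major third (4 semitones).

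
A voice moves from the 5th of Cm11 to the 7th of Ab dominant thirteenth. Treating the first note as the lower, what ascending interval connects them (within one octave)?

diminished octave

The 5th of Cm11 is G; the 7th of Ab dominant thirteenth is Gb.
8 letter names make it an octave; at 11 semitones (a half step narrower than perfect) the quality is diminished.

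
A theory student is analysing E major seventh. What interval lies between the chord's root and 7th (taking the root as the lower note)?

major seventh

The chord tones of EM7 are E–G♯–B–D♯.
Root = E; 7th = D♯.
Counting 7 letters and 11 half steps from E gives a major seventh.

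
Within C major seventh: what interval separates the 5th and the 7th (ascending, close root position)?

The chord tones of CM7 (C major seventh) are C-E-G-B.
So we need the interval from G up to B.
Counting 3 letters and 4 half steps from G gives a major third.

major 3rd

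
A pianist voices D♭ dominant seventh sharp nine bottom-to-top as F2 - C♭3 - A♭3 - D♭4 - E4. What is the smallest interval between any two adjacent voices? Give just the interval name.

Adjacent intervals: F2→C♭3 = diminished fifth; C♭3→A♭3 = major sixth; A♭3→D♭4 = perfect fourth; D♭4→E4 = augmented second.
The smallest is D♭4 to E4, an augmented second (3 semitones).

augmented second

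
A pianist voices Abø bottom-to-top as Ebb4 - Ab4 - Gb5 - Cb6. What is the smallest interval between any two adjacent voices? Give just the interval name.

P4

Adjacent intervals: Ebb4→Ab4 = augmented fourth; Ab4→Gb5 = minor seventh; Gb5→Cb6 = perfect fourth.
The smallest is Gb5 to Cb6, a perfect fourth (5 semitones).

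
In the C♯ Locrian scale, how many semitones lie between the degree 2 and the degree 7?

The scale is C♯ D E F♯ G A B.
D up to B is a major sixth — 9 semitones.

9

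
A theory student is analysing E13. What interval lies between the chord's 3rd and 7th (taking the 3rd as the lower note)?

diminished fifth

E13 (E dominant thirteenth) is spelled E, G♯, B, D, F♯, C♯.
The 3rd is G♯ and the 7th is D.
5 letter names make it a fifth; at 6 semitones (a half step narrower than perfect) the quality is diminished.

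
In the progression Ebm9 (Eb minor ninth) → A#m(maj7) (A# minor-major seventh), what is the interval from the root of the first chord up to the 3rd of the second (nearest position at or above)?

A6

The root of Ebm9 (Eb minor ninth) is Eb; the 3rd of A#m(maj7) (A# minor-major seventh) is C#.
Eb up to C# is 10 semitones, a half step wider than a major sixth, so the interval is augmented.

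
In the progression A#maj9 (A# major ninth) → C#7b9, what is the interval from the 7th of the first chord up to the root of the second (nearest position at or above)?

d4

The 7th of A#maj9 (A# major ninth) is G##; the root of C#7b9 is C#.
From G## to C#: 4 semitones over a fourth = diminished.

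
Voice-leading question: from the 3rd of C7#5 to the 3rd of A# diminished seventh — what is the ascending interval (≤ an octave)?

C7#5 has E as its 3rd, and A# diminished seventh has C# as its 3rd.
E up to C# spans 6 letter names and 9 semitones — a major sixth.

major sixth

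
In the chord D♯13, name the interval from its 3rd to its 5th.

D♯ dominant thirteenth is spelled D♯ F𝄪 A♯ C♯ E♯ B♯.
So we need the interval from F𝄪 up to A♯.
From F𝄪 to A♯: 3 semitones over a third = minor.

minor third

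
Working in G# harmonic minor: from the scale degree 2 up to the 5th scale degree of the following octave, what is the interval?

perfect eleventh

Spelling G# harmonic minor: G# A# B C# D# E F##.
The scale degree 2 is A# and the 5th scale degree (up an octave) is D#.
Counting 11 letters and 17 half steps from A# gives a perfect eleventh.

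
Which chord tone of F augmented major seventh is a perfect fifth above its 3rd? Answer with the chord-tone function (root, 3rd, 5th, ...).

Spelling the chord: F, A, C#, E.
The 3rd is A. A perfect fifth above A is E.
E is the chord's 7th.

7th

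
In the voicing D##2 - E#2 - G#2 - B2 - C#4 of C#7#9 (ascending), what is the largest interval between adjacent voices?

major 9th

Adjacent intervals: D##2→E#2 = minor second; E#2→G#2 = minor third; G#2→B2 = minor third; B2→C#4 = major ninth.
The largest is B2 to C#4, a major ninth (14 semitones).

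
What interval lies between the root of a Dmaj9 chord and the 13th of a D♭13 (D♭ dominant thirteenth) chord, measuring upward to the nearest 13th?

m6

The root of Dmaj9 is D; the 13th of D♭13 (D♭ dominant thirteenth) is B♭.
6 letter names make it a sixth; at 8 semitones (a half step narrower than major) the quality is minor.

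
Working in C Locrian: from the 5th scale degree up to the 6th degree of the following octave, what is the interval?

Spelling C Locrian: C Db Eb F Gb Ab Bb.
The 5th scale degree is Gb and the scale degree 6 (up an octave) is Ab.
From Gb to Ab is 14 semitones, exactly the major ninth.

major ninth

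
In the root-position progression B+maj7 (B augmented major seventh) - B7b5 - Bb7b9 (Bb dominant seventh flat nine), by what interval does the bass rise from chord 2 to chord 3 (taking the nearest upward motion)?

diminished octave

The roots are B and Bb.
B up to Bb is 11 semitones, a half step narrower than a perfect octave, so the interval is diminished.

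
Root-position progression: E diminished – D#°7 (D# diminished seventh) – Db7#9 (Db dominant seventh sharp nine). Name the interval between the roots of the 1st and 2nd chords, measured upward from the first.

major seventh

The roots are E and D#.
Counting 7 letters and 11 half steps from E gives a major seventh.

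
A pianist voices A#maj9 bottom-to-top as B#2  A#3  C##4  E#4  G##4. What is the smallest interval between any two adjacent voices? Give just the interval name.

minor third

Adjacent intervals: B#2→A#3 = minor seventh; A#3→C##4 = major third; C##4→E#4 = minor third; E#4→G##4 = major third.
The smallest is C##4 to E#4, a minor third (3 semitones).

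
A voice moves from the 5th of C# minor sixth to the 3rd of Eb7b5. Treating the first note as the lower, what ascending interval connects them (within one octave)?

diminished octave

The 5th of C# minor sixth is G#; the 3rd of Eb7b5 is G.
G# up to G is 11 semitones, a half step narrower than a perfect octave, so the interval is diminished.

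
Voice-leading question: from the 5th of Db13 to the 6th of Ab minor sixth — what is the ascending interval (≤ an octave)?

The 5th of Db13 is Ab; the 6th of Ab minor sixth is F.
Counting 6 letters and 9 half steps from Ab gives a major sixth.

major sixth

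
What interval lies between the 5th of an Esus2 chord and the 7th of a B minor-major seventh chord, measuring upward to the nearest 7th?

The 5th of Esus2 is B; the 7th of B minor-major seventh is A♯.
Counting 7 letters and 11 half steps from B gives a major seventh.

M7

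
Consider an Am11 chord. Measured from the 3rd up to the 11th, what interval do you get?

Am11: A C E G B D.
So we need the interval from C up to D.
From C to D is 14 semitones, exactly the major ninth.

major ninth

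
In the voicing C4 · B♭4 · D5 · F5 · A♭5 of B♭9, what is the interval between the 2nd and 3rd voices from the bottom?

Those voices are B♭4 and D5.
B♭ up to D spans 3 letter names and 4 semitones — a major third.

major third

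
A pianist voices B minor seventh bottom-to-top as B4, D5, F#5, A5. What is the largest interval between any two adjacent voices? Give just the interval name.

major 3rd

Adjacent intervals: B4→D5 = minor third; D5→F#5 = major third; F#5→A5 = minor third.
The largest is D5 to F#5, a major third (4 semitones).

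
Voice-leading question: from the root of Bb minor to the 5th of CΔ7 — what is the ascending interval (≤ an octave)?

Bb minor has Bb as its root, and CΔ7 has G as its 5th.
From Bb to G is 9 semitones, exactly the major sixth.

major sixth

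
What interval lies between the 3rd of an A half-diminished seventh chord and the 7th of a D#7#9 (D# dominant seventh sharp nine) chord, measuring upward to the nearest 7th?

A half-diminished seventh has C as its 3rd, and D#7#9 (D# dominant seventh sharp nine) has C# as its 7th.
From C to C#: 1 semitone over a unison = augmented.

augmented 1st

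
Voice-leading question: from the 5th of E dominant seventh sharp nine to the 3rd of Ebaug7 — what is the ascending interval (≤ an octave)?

m6

The 5th of E dominant seventh sharp nine is B; the 3rd of Ebaug7 is G.
B up to G is 8 semitones, a half step narrower than a major sixth, so the interval is minor.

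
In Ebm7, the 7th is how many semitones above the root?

The chord tones of Eb-7 are Eb–Gb–Bb–Db.
Eb to Db is a minor seventh: 10 semitones.

10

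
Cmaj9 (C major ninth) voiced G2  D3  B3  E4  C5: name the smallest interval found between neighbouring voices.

Adjacent intervals: G2→D3 = perfect fifth; D3→B3 = major sixth; B3→E4 = perfect fourth; E4→C5 = minor sixth.
The smallest is B3 to E4, a perfect fourth (5 semitones).

perfect fourth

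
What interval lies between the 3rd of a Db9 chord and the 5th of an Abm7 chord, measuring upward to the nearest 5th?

minor seventh

Db9 has F as its 3rd, and Abm7 has Eb as its 5th.
From F to Eb: 10 semitones over a seventh = minor.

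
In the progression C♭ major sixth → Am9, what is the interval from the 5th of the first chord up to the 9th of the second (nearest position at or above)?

The 5th of C♭ major sixth is G♭; the 9th of Am9 is B.
3 letter names make it a third; at 5 semitones (a half step wider than major) the quality is augmented.

augmented third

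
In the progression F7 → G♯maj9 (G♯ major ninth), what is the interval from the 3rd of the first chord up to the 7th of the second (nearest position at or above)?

augmented sixth

The 3rd of F7 is A; the 7th of G♯maj9 (G♯ major ninth) is F𝄪.
6 letter names make it a sixth; at 10 semitones (a half step wider than major) the quality is augmented.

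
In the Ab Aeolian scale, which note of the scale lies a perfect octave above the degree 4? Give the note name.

Db

The scale is Ab Bb Cb Db Eb Fb Gb.
The degree 4 is Db; a perfect octave above that is Db — scale degree 4.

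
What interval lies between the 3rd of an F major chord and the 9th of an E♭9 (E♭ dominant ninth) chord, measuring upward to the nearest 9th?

m6

F major has A as its 3rd, and E♭9 (E♭ dominant ninth) has F as its 9th.
6 letter names make it a sixth; at 8 semitones (a half step narrower than major) the quality is minor.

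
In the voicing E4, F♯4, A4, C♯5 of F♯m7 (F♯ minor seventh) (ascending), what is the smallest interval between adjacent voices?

Adjacent intervals: E4→F♯4 = major second; F♯4→A4 = minor third; A4→C♯5 = major third.
The smallest is E4 to F♯4, a major second (2 semitones).

major second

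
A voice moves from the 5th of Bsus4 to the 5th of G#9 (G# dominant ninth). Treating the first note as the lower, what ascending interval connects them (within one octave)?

major sixth

Bsus4 has F# as its 5th, and G#9 (G# dominant ninth) has D# as its 5th.
From F# to D# is 9 semitones, exactly the major sixth.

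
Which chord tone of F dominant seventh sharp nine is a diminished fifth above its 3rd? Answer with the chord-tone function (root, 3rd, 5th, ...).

Spelling the chord: F, A, C, E♭, G♯.
The 3rd is A. A diminished fifth above A is E♭.
E♭ is the chord's 7th.

7th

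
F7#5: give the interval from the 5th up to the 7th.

Faug7 is spelled F-A-C♯-E♭.
That puts C♯ below E♭.
C♯ up to E♭ is 2 semitones, a whole step narrower than a major third, so the interval is diminished.

diminished 3rd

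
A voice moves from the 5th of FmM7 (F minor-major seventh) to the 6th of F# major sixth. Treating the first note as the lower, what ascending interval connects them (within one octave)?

The 5th of FmM7 (F minor-major seventh) is C; the 6th of F# major sixth is D#.
2 letter names make it a second; at 3 semitones (a half step wider than major) the quality is augmented.

augmented 2nd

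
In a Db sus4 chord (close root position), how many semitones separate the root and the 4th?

5

Spelling the chord: Db-Gb-Ab.
Db to Gb is a perfect fourth: 5 semitones.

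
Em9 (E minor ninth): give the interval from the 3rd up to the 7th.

perfect fifth

Spelling the chord: E–G–B–D–F#.
That puts G below D.
From G to D is 7 semitones, exactly the perfect fifth.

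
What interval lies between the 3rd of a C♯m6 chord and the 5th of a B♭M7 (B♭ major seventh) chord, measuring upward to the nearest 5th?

C♯m6 has E as its 3rd, and B♭M7 (B♭ major seventh) has F as its 5th.
2 letter names make it a second; at 1 semitone (a half step narrower than major) the quality is minor.

minor second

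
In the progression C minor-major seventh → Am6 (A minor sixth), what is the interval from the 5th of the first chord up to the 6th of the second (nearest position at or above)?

major seventh

The 5th of C minor-major seventh is G; the 6th of Am6 (A minor sixth) is F#.
Counting 7 letters and 11 half steps from G gives a major seventh.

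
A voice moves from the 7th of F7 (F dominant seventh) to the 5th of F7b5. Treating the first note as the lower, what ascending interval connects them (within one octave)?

The 7th of F7 (F dominant seventh) is Eb; the 5th of F7b5 is Cb.
Eb up to Cb is 8 semitones, a half step narrower than a major sixth, so the interval is minor.

minor sixth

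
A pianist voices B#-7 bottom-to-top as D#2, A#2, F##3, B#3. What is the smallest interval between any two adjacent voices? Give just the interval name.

perfect fourth

Adjacent intervals: D#2→A#2 = perfect fifth; A#2→F##3 = major sixth; F##3→B#3 = perfect fourth.
The smallest is F##3 to B#3, a perfect fourth (5 semitones).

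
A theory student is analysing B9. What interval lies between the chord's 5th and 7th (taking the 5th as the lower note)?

B9 (B dominant ninth) is spelled B, D♯, F♯, A, C♯.
So we need the interval from F♯ up to A.
From F♯ to A: 3 semitones over a third = minor.

minor third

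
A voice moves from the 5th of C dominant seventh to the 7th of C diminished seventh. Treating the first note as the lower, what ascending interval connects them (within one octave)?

diminished 3rd

The 5th of C dominant seventh is G; the 7th of C diminished seventh is B𝄫.
G up to B𝄫 is 2 semitones, a whole step narrower than a major third, so the interval is diminished.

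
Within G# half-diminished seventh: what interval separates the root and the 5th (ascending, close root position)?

diminished 5th

Spelling the chord: G#–B–D–F#.
So we need the interval from G# up to D.
5 letter names make it a fifth; at 6 semitones (a half step narrower than perfect) the quality is diminished.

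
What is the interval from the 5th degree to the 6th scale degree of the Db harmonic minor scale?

minor 2nd

Db harmonic minor: Db Eb Fb Gb Ab Bbb C.
That puts Ab below Bbb.
From Ab to Bbb: 1 semitone over a second = minor.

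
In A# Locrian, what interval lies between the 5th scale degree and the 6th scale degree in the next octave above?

major ninth

A# locrian: A# B C# D# E F# G#.
That puts E below F#.
Counting 9 letters and 14 half steps from E gives a major ninth.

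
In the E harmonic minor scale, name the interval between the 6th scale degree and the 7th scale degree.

E harmonic minor: E F# G A B C D#.
That puts C below D#.
2 letter names make it a second; at 3 semitones (a half step wider than major) the quality is augmented.

A2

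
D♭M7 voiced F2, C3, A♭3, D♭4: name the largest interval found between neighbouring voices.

minor 6th

Adjacent intervals: F2→C3 = perfect fifth; C3→A♭3 = minor sixth; A♭3→D♭4 = perfect fourth.
The largest is C3 to A♭3, a minor sixth (8 semitones).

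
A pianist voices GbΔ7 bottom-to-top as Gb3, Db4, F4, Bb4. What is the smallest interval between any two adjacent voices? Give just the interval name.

Adjacent intervals: Gb3→Db4 = perfect fifth; Db4→F4 = major third; F4→Bb4 = perfect fourth.
The smallest is Db4 to F4, a major third (4 semitones).

major 3rd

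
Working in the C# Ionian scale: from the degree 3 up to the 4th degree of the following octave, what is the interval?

C# major: C# D# E# F# G# A# B#.
The degree 3 is E# and the scale degree 4 (up an octave) is F#.
E# up to F# is 13 semitones, a half step narrower than a major ninth, so the interval is minor.

minor 9th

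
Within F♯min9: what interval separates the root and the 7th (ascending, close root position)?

m7

The chord tones of F♯m9 (F♯ minor ninth) are F♯-A-C♯-E-G♯.
Root = F♯; 7th = E.
F♯ up to E is 10 semitones, a half step narrower than a major seventh, so the interval is minor.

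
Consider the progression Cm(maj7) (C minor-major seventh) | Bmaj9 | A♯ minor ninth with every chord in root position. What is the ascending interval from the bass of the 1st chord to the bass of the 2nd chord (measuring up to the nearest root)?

major seventh

The roots are C and B.
From C to B is 11 semitones, exactly the major seventh.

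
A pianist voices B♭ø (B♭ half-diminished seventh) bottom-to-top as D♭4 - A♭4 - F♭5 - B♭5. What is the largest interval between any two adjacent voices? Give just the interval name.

Adjacent intervals: D♭4→A♭4 = perfect fifth; A♭4→F♭5 = minor sixth; F♭5→B♭5 = augmented fourth.
The largest is A♭4 to F♭5, a minor sixth (8 semitones).

minor 6th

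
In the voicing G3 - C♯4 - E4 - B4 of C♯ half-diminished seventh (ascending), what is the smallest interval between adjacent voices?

Adjacent intervals: G3→C♯4 = augmented fourth; C♯4→E4 = minor third; E4→B4 = perfect fifth.
The smallest is C♯4 to E4, a minor third (3 semitones).

m3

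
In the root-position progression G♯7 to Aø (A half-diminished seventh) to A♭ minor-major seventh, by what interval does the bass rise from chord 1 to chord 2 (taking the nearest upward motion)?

minor second

The roots are G♯ and A.
G♯ up to A is 1 semitone, a half step narrower than a major second, so the interval is minor.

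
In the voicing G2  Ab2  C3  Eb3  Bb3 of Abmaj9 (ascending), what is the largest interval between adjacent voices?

Adjacent intervals: G2→Ab2 = minor second; Ab2→C3 = major third; C3→Eb3 = minor third; Eb3→Bb3 = perfect fifth.
The largest is Eb3 to Bb3, a perfect fifth (7 semitones).

P5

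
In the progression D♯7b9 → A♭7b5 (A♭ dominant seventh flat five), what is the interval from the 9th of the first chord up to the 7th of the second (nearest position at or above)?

D♯7b9 has E as its 9th, and A♭7b5 (A♭ dominant seventh flat five) has G♭ as its 7th.
3 letter names make it a third; at 2 semitones (a whole step narrower than major) the quality is diminished.

diminished third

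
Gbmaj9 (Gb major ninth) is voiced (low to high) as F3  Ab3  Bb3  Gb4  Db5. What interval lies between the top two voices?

perfect 5th

Those voices are Gb4 and Db5.
Counting 5 letters and 7 half steps from Gb gives a perfect fifth.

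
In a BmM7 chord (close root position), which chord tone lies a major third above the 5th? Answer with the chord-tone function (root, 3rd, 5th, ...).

7th

BmM7 is spelled B, D, F♯, A♯.
The 5th is F♯. A major third above F♯ is A♯.
A♯ is the chord's 7th.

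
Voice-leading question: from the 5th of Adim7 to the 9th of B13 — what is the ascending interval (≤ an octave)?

A6

Adim7 has Eb as its 5th, and B13 has C# as its 9th.
6 letter names make it a sixth; at 10 semitones (a half step wider than major) the quality is augmented.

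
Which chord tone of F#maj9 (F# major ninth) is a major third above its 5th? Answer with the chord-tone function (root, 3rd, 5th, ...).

7th

Spelling the chord: F#, A#, C#, E#, G#.
The 5th is C#. A major third above C# is E#.
E# is the chord's 7th.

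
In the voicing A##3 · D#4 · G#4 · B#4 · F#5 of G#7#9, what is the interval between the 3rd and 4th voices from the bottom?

major third

Those voices are G#4 and B#4.
From G# to B# is 4 semitones, exactly the major third.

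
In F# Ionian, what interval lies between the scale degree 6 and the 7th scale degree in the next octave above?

major ninth

Spelling F# Ionian: F# G# A# B C# D# E#.
That puts D# below E#.
From D# to E# is 14 semitones, exactly the major ninth.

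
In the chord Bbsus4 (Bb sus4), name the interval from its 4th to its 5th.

Spelling the chord: Bb–Eb–F.
That puts Eb below F.
Counting 2 letters and 2 half steps from Eb gives a major second.

major 2nd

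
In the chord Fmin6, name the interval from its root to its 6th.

M6

Fm6 (F minor sixth): F–Ab–C–D.
That puts F below D.
Counting 6 letters and 9 half steps from F gives a major sixth.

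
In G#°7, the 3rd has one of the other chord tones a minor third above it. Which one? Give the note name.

The chord tones of G#°7 are G# B D F.
The 3rd is B. A minor third above B is D.
D is the chord's 5th.

D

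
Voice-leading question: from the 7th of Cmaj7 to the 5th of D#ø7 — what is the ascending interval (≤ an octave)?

Cmaj7 has B as its 7th, and D#ø7 has A as its 5th.
From B to A: 10 semitones over a seventh = minor.

minor seventh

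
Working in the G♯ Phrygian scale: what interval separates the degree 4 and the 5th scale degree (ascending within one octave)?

major 2nd

G♯ phrygian: G♯ A B C♯ D♯ E F♯.
So we need the interval from C♯ up to D♯.
Counting 2 letters and 2 half steps from C♯ gives a major second.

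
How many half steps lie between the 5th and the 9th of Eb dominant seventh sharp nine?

Eb7#9 is spelled Eb-G-Bb-Db-F#.
Bb to F# is an augmented fifth: 8 semitones.

8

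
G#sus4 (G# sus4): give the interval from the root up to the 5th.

perfect 5th

The chord tones of G#sus4 are G#, C#, D#.
That puts G# below D#.
Counting 5 letters and 7 half steps from G# gives a perfect fifth.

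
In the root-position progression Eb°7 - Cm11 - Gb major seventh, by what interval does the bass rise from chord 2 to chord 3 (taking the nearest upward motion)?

The roots are C and Gb.
C up to Gb is 6 semitones, a half step narrower than a perfect fifth, so the interval is diminished.

diminished fifth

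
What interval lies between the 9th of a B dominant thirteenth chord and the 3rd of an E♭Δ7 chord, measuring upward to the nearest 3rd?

B dominant thirteenth has C♯ as its 9th, and E♭Δ7 has G as its 3rd.
C♯ up to G is 6 semitones, a half step narrower than a perfect fifth, so the interval is diminished.

diminished 5th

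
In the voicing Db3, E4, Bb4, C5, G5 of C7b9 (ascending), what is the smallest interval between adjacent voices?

Adjacent intervals: Db3→E4 = augmented ninth; E4→Bb4 = diminished fifth; Bb4→C5 = major second; C5→G5 = perfect fifth.
The smallest is Bb4 to C5, a major second (2 semitones).

major second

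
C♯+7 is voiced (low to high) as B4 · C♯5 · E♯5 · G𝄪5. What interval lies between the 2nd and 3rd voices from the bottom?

major 3rd

Those voices are C♯5 and E♯5.
Counting 3 letters and 4 half steps from C♯ gives a major third.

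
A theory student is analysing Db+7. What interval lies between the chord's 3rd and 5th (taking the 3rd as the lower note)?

Dbaug7 is spelled Db, F, A, Cb.
That puts F below A.
Counting 3 letters and 4 half steps from F gives a major third.

major 3rd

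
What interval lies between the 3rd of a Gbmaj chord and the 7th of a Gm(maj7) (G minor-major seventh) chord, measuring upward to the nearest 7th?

The 3rd of Gbmaj is Bb; the 7th of Gm(maj7) (G minor-major seventh) is F#.
5 letter names make it a fifth; at 8 semitones (a half step wider than perfect) the quality is augmented.

augmented fifth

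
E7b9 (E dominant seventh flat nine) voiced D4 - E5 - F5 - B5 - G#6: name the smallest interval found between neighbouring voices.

minor 2nd

Adjacent intervals: D4→E5 = major ninth; E5→F5 = minor second; F5→B5 = augmented fourth; B5→G#6 = major sixth.
The smallest is E5 to F5, a minor second (1 semitone).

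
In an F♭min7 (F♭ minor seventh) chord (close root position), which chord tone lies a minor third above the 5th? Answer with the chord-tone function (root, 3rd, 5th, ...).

7th

Spelling the chord: F♭-A𝄫-C♭-E𝄫.
The 5th is C♭. A minor third above C♭ is E𝄫.
E𝄫 is the chord's 7th.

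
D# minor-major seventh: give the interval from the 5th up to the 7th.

major third

Spelling the chord: D# F# A# C##.
That puts A# below C##.
From A# to C## is 4 semitones, exactly the major third.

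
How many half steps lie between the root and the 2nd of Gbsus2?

Gb sus2 is spelled Gb, Ab, Db.
Gb to Ab is a major second: 2 semitones.

2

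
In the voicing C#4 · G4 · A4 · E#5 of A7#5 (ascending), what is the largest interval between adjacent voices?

augmented fifth

Adjacent intervals: C#4→G4 = diminished fifth; G4→A4 = major second; A4→E#5 = augmented fifth.
The largest is A4 to E#5, an augmented fifth (8 semitones).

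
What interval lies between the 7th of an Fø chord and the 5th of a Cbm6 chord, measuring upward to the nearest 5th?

Fø has Eb as its 7th, and Cbm6 has Gb as its 5th.
Eb up to Gb is 3 semitones, a half step narrower than a major third, so the interval is minor.

minor third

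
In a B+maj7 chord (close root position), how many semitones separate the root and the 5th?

8

The chord tones of B augmented major seventh are B D♯ F𝄪 A♯.
B to F𝄪 is an augmented fifth: 8 semitones.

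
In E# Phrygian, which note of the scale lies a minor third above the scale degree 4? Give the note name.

The scale is E# F# G# A# B# C# D#.
The scale degree 4 is A#; a minor third above that is C# — scale degree 6.

C#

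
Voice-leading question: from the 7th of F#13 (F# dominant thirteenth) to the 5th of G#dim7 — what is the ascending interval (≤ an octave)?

m7

F#13 (F# dominant thirteenth) has E as its 7th, and G#dim7 has D as its 5th.
E up to D is 10 semitones, a half step narrower than a major seventh, so the interval is minor.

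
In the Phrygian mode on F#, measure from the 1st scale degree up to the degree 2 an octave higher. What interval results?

minor ninth

F# phrygian: F# G A B C# D E.
So we need the interval from F# up to G.
From F# to G: 13 semitones over a ninth = minor.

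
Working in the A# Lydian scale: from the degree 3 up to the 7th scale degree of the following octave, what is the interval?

A# lydian: A# B# C## D## E# F## G##.
So we need the interval from C## up to G##.
C## up to G## spans 12 letter names and 19 semitones — a perfect twelfth.

perfect twelfth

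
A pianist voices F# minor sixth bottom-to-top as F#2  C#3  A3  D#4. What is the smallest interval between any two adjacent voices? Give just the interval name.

Adjacent intervals: F#2→C#3 = perfect fifth; C#3→A3 = minor sixth; A3→D#4 = augmented fourth.
The smallest is A3 to D#4, an augmented fourth (6 semitones).

augmented 4th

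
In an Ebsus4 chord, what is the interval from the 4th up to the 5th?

Ebsus4: Eb-Ab-Bb.
So we need the interval from Ab up to Bb.
From Ab to Bb is 2 semitones, exactly the major second.

major second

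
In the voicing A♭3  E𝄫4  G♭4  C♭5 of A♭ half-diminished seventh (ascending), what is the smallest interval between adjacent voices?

major 3rd

Adjacent intervals: A♭3→E𝄫4 = diminished fifth; E𝄫4→G♭4 = major third; G♭4→C♭5 = perfect fourth.
The smallest is E𝄫4 to G♭4, a major third (4 semitones).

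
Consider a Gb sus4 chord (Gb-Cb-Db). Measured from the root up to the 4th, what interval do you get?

perfect 4th

That puts Gb below Cb.
Gb up to Cb spans 4 letter names and 5 semitones — a perfect fourth.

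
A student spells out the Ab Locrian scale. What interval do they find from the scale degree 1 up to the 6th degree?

The scale runs Ab Bbb Cb Db Ebb Fb Gb.
So we need the interval from Ab up to Fb.
From Ab to Fb: 8 semitones over a sixth = minor.

m6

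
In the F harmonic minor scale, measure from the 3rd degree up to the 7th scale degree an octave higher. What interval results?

Spelling the F harmonic minor scale: F G A♭ B♭ C D♭ E.
So we need the interval from A♭ up to E.
A♭ up to E is 20 semitones, a half step wider than a perfect twelfth, so the interval is augmented.

A12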